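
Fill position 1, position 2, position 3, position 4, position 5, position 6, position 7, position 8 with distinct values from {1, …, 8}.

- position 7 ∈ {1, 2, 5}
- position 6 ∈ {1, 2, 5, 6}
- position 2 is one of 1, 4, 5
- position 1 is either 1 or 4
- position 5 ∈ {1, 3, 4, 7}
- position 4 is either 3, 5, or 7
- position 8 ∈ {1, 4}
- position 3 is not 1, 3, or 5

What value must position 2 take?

Among the 8 variables, 8 fits only position 3 (and all 8 values in {1, 2, 3, 4, 5, 6, 7, 8} must be used), so position 3 = 8.
The 7 still-open variables together cover exactly {1, 2, 3, 4, 5, 6, 7} — 7 values for 7 variables — and 6 appears only in position 6's list, so position 6 = 6.
The 6 still-open variables together cover exactly {1, 2, 3, 4, 5, 7} — 6 values for 6 variables — and 2 appears only in position 7's list, so position 7 = 2.
The 2 variables position 1 and position 8 are confined to {1, 4}, which locks those values in; drop them from position 2, position 5.
So position 2 = 5.

5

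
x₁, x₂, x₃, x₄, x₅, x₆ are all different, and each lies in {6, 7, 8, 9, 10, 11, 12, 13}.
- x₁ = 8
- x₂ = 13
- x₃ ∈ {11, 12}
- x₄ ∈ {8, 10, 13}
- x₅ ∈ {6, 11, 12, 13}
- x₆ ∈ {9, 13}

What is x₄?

10

x₁ has just one choice, so x₁ = 8. Remove 8 from x₄.
x₂'s domain is down to {13}, so x₂ = 13. Remove 13 from x₄, x₅, x₆.
So x₄ = 10.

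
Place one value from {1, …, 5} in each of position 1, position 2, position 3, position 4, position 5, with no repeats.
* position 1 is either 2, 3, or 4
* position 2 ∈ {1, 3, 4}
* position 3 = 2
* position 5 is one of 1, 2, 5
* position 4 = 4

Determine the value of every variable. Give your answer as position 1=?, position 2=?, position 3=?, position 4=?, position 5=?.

position 3 has just one choice, so position 3 = 2. Remove 2 from position 1, position 5.
That leaves position 4 = 4. Strike 4 from position 1, position 2.
position 1's domain is down to {3}, so position 1 = 3. So position 2 can't be 3.
position 2 has just one choice, so position 2 = 1. So position 5 can't be 1.
position 5 has just one choice, so position 5 = 5.

position 1=3, position 2=1, position 3=2, position 4=4, position 5=5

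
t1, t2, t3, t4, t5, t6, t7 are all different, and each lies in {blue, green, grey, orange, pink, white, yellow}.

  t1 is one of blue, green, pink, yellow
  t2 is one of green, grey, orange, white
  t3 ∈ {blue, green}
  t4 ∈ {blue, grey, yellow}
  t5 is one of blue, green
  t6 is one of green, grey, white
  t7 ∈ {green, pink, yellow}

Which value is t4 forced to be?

Among the 7 variables, orange fits only t2 (and all 7 values in {blue, green, grey, orange, pink, white, yellow} must be used), so t2 = orange.
The 6 still-open variables together cover exactly {blue, green, grey, pink, white, yellow} — 6 values for 6 variables — and white appears only in t6's list, so t6 = white.
Among the 5 still-open variables, grey fits only t4 (and all 5 values in {blue, green, grey, pink, yellow} must be used), so t4 = grey.

grey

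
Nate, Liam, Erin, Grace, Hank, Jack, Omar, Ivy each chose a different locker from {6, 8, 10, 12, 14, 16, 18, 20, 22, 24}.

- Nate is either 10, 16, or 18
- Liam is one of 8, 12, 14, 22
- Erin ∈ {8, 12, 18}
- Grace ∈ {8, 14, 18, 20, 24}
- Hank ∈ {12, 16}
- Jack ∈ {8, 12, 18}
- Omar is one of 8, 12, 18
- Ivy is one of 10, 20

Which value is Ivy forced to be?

20

Erin, Jack, Omar share exactly the 3 values {8, 12, 18}; by pigeonhole those values go to them, so strike 8, 12, 18 from Nate, Liam, Grace, Hank.
Hank's domain is down to {16}, so Hank = 16. Eliminate 16 elsewhere: Nate.
That leaves Nate = 10. Strike 10 from Ivy.
So Ivy = 20.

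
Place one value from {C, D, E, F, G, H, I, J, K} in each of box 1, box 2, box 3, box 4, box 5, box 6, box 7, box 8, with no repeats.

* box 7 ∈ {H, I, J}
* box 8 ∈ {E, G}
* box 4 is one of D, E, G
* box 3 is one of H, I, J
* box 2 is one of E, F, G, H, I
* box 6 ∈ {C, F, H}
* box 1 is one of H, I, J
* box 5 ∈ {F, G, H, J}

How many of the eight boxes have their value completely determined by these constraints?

The 8 variables together cover exactly {C, D, E, F, G, H, I, J} — 8 values for 8 variables — and C appears only in box 6's list, so box 6 = C.
Among the 7 still-open variables, D fits only box 4 (and all 7 values in {D, E, F, G, H, I, J} must be used), so box 4 = D.
The 3 variables box 1, box 3, box 7 are confined to {H, I, J}, which locks those values in; drop them from box 2, box 5.
Determined: box 4=D, box 6=C. The other boxes each still have more than one consistent value. That makes 2.

2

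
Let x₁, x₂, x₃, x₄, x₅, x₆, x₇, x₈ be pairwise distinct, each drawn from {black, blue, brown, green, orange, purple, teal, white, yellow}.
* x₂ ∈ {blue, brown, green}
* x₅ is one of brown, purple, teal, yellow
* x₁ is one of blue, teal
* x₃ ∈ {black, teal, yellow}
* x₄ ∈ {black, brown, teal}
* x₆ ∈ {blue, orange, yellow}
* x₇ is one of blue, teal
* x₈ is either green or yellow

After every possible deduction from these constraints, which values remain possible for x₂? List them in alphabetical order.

brown, green

Among the 8 variables, orange fits only x₆ (and all 8 values in {black, blue, brown, green, orange, purple, teal, yellow} must be used), so x₆ = orange.
The 7 still-open variables draw from only 7 values {black, blue, brown, green, purple, teal, yellow}, so each is used; only x₅ can be purple, hence x₅ = purple.
The 2 variables x₁ and x₇ are confined to {blue, teal}, which locks those values in; drop them from x₂, x₃, x₄.
No further eliminations apply; x₂ can still be any of brown, green.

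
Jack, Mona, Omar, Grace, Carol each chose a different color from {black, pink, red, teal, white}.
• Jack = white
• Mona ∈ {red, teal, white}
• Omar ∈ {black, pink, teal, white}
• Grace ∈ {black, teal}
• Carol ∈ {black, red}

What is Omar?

Jack has just one choice, so Jack = white. Remove white from Mona, Omar.
The 4 still-open variables draw from only 4 values {black, pink, red, teal}, so each is used; only Omar can be pink, hence Omar = pink.

pink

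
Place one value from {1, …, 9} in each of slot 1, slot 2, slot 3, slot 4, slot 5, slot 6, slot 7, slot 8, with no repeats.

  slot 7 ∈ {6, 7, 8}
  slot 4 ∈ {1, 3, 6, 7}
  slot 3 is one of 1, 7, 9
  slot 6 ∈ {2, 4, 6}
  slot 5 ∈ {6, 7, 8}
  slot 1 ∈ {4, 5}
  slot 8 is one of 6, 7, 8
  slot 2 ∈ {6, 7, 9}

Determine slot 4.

3

The 3 variables slot 5, slot 7, slot 8 are confined to {6, 7, 8}, which locks those values in; drop them from slot 2, slot 3, slot 4, slot 6.
slot 2's domain is down to {9}, so slot 2 = 9. So slot 3 can't be 9.
That leaves slot 3 = 1. Strike 1 from slot 4.
So slot 4 = 3.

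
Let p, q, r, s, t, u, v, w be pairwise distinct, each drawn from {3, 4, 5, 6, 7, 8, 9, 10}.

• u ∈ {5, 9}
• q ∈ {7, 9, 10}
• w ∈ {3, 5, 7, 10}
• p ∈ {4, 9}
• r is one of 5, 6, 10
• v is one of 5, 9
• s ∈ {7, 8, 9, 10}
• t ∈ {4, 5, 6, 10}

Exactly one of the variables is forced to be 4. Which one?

p

The 8 variables together cover exactly {3, 4, 5, 6, 7, 8, 9, 10} — 8 values for 8 variables — and 3 appears only in w's list, so w = 3.
Among the 7 still-open variables, 8 fits only s (and all 7 values in {4, 5, 6, 7, 8, 9, 10} must be used), so s = 8.
Among the 6 still-open variables, 7 fits only q (and all 6 values in {4, 5, 6, 7, 9, 10} must be used), so q = 7.
u and v between them cover only {5, 9} — a naked pair. Remove those values from p, r, t.
So 4 goes to p.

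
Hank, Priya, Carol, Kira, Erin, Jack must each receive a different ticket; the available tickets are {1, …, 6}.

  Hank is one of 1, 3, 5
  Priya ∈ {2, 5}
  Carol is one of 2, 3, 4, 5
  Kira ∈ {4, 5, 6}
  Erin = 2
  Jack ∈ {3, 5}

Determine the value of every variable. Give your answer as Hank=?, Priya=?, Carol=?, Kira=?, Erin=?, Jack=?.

Hank=1, Priya=5, Carol=4, Kira=6, Erin=2, Jack=3

Erin's domain is down to {2}, so Erin = 2. Remove 2 from Priya, Carol.
Priya must be 5 (only option left). Remove 5 from Hank, Carol, Kira, Jack.
Jack's domain is down to {3}, so Jack = 3. Remove 3 from Hank, Carol.
Hank must be 1 (only option left).
Carol's domain is down to {4}, so Carol = 4. So Kira can't be 4.
Kira has just one choice, so Kira = 6.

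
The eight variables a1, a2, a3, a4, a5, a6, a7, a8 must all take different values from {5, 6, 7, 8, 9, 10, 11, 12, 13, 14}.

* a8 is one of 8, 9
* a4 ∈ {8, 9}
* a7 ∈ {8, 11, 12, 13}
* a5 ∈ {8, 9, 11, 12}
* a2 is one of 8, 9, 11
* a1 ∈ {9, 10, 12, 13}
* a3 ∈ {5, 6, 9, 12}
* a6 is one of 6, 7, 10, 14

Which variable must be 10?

The 2 variables a4 and a8 are confined to {8, 9}, which locks those values in; drop them from a1, a2, a3, a5, a7.
a2's domain is down to {11}, so a2 = 11. Eliminate 11 elsewhere: a5, a7.
a5 must be 12 (only option left). Remove 12 from a1, a3, a7.
That leaves a7 = 13. So a1 can't be 13.
So 10 goes to a1.

a1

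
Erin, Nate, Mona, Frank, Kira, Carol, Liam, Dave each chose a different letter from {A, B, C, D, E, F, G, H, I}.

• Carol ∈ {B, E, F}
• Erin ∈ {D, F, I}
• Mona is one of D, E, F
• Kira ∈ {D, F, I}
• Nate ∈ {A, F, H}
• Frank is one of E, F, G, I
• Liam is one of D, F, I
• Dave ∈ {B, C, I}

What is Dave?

Erin, Kira, Liam share exactly the 3 values {D, F, I}; by pigeonhole those values go to them, so strike D, F, I from Nate, Mona, Frank, Carol, Dave.
Mona's domain is down to {E}, so Mona = E. Strike E from Frank, Carol.
Frank's domain is down to {G}, so Frank = G.
Carol must be B (only option left). Eliminate B elsewhere: Dave.
So Dave = C.

C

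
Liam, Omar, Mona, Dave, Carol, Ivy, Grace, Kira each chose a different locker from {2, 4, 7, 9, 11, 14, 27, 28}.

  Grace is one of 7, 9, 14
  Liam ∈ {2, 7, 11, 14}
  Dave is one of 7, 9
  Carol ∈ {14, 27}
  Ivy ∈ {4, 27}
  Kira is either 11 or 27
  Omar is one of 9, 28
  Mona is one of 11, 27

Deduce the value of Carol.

The 8 variables draw from only 8 values {2, 4, 7, 9, 11, 14, 27, 28}, so each is used; only Liam can be 2, hence Liam = 2.
Among the 7 still-open variables, 4 fits only Ivy (and all 7 values in {4, 7, 9, 11, 14, 27, 28} must be used), so Ivy = 4.
The 6 still-open variables draw from only 6 values {7, 9, 11, 14, 27, 28}, so each is used; only Omar can be 28, hence Omar = 28.
The 2 variables Mona and Kira are confined to {11, 27}, which locks those values in; drop them from Carol.
So Carol = 14.

14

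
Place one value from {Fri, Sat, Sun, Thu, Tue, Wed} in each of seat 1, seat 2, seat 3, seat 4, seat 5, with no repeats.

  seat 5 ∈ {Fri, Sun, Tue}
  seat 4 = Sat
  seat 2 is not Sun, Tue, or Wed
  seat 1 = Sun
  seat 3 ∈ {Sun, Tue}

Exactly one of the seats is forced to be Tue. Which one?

seat 1's domain is down to {Sun}, so seat 1 = Sun. So seat 3, seat 5 can't be Sun.
So Tue goes to seat 3.

seat 3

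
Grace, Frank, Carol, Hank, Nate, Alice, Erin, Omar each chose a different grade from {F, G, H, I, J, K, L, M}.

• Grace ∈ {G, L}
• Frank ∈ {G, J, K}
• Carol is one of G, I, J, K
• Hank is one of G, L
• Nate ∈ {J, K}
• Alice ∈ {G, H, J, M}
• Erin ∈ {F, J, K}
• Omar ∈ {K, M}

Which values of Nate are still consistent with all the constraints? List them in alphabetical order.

Among the 8 variables, F fits only Erin (and all 8 values in {F, G, H, I, J, K, L, M} must be used), so Erin = F.
The 7 still-open variables draw from only 7 values {G, H, I, J, K, L, M}, so each is used; only Alice can be H, hence Alice = H.
The 6 still-open variables draw from only 6 values {G, I, J, K, L, M}, so each is used; only Carol can be I, hence Carol = I.
The 5 still-open variables together cover exactly {G, J, K, L, M} — 5 values for 5 variables — and M appears only in Omar's list, so Omar = M.
Grace and Hank share exactly the 2 values {G, L}; by pigeonhole those values go to them, so strike G, L from Frank.
No further eliminations apply; Nate can still be any of J, K.

J, K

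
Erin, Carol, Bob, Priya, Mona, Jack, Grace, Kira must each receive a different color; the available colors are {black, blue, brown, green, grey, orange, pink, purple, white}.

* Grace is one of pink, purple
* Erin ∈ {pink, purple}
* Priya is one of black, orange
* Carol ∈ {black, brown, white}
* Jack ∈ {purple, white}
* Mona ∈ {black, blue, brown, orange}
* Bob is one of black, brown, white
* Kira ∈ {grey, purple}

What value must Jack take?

white

The 8 variables draw from only 8 values {black, blue, brown, grey, orange, pink, purple, white}, so each is used; only Mona can be blue, hence Mona = blue.
The 7 still-open variables draw from only 7 values {black, brown, grey, orange, pink, purple, white}, so each is used; only Kira can be grey, hence Kira = grey.
Among the 6 still-open variables, orange fits only Priya (and all 6 values in {black, brown, orange, pink, purple, white} must be used), so Priya = orange.
Erin and Grace share exactly the 2 values {pink, purple}; by pigeonhole those values go to them, so strike pink, purple from Jack.
So Jack = white.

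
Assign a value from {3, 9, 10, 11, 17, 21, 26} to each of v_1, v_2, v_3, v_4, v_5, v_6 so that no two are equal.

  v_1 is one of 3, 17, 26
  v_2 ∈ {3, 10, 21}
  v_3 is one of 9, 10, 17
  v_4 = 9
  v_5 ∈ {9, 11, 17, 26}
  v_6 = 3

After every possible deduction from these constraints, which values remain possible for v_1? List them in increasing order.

17, 26

v_4 must be 9 (only option left). Remove 9 from v_3, v_5.
v_6 must be 3 (only option left). Remove 3 from v_1, v_2.
No further eliminations apply; v_1 can still be any of 17, 26.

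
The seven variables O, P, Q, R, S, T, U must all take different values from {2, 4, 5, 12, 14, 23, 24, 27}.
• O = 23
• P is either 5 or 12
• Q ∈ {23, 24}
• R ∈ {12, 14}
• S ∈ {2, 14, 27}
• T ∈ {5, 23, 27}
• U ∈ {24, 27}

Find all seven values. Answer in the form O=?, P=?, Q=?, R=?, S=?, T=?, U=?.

O=23, P=12, Q=24, R=14, S=2, T=5, U=27

O must be 23 (only option left). So Q, T can't be 23.
Q has just one choice, so Q = 24. Remove 24 from U.
U must be 27 (only option left). Strike 27 from S, T.
That leaves T = 5. Eliminate 5 elsewhere: P.
That leaves P = 12. Strike 12 from R.
R must be 14 (only option left). So S can't be 14.
That leaves S = 2.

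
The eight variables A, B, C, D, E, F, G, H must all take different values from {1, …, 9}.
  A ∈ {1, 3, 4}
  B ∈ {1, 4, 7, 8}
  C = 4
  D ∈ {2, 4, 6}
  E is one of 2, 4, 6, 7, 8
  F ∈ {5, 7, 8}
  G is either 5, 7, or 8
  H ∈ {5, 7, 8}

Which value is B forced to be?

C's domain is down to {4}, so C = 4. Eliminate 4 elsewhere: A, B, D, E.
The 7 still-open variables draw from only 7 values {1, 2, 3, 5, 6, 7, 8}, so each is used; only A can be 3, hence A = 3.
Among the 6 still-open variables, 1 fits only B (and all 6 values in {1, 2, 5, 6, 7, 8} must be used), so B = 1.

1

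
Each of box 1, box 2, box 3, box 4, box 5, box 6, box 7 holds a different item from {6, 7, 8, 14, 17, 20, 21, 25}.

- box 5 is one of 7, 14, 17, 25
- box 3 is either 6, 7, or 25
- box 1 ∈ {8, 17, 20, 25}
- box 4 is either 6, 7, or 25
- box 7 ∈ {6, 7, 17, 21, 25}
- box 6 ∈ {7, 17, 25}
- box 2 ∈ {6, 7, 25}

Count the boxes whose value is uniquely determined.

box 2, box 3, box 4 between them cover only {6, 7, 25} — a naked triple. Remove those values from box 1, box 5, box 6, box 7.
box 6 has just one choice, so box 6 = 17. So box 1, box 5, box 7 can't be 17.
box 7 must be 21 (only option left).
That leaves box 5 = 14.
Determined: box 5=14, box 6=17, box 7=21. The other boxes each still have more than one consistent value. That makes 3.

3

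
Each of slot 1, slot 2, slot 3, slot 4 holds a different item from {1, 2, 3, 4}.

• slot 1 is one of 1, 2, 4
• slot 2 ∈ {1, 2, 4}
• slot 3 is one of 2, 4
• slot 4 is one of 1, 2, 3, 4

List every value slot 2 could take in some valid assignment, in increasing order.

1, 2, 4

The 4 variables together cover exactly {1, 2, 3, 4} — 4 values for 4 variables — and 3 appears only in slot 4's list, so slot 4 = 3.
No further eliminations apply; slot 2 can still be any of 1, 2, 4.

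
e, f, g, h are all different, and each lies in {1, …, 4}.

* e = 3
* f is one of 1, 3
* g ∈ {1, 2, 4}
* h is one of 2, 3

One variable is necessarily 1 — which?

e's domain is down to {3}, so e = 3. So f, h can't be 3.
So 1 goes to f.

f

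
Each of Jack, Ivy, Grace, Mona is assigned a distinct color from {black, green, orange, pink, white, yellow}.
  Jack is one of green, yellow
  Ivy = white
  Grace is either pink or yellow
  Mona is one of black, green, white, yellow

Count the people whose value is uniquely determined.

1

Ivy has just one choice, so Ivy = white. Remove white from Mona.
Determined: Ivy=white. The other people each still have more than one consistent value. That makes 1.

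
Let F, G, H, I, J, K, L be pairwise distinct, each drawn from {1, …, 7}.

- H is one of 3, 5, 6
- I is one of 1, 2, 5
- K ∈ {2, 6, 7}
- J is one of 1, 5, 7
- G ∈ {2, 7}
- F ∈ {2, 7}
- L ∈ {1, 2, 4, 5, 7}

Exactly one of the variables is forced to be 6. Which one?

The 7 variables together cover exactly {1, 2, 3, 4, 5, 6, 7} — 7 values for 7 variables — and 3 appears only in H's list, so H = 3.
The 6 still-open variables together cover exactly {1, 2, 4, 5, 6, 7} — 6 values for 6 variables — and 4 appears only in L's list, so L = 4.
Among the 5 still-open variables, 6 fits only K (and all 5 values in {1, 2, 5, 6, 7} must be used), so K = 6.

K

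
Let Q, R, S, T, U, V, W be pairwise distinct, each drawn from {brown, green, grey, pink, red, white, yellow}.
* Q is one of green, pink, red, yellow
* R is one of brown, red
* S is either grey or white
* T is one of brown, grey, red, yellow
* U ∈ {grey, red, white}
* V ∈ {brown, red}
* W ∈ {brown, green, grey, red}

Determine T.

Among the 7 variables, pink fits only Q (and all 7 values in {brown, green, grey, pink, red, white, yellow} must be used), so Q = pink.
Among the 6 still-open variables, green fits only W (and all 6 values in {brown, green, grey, red, white, yellow} must be used), so W = green.
Among the 5 still-open variables, yellow fits only T (and all 5 values in {brown, grey, red, white, yellow} must be used), so T = yellow.

yellow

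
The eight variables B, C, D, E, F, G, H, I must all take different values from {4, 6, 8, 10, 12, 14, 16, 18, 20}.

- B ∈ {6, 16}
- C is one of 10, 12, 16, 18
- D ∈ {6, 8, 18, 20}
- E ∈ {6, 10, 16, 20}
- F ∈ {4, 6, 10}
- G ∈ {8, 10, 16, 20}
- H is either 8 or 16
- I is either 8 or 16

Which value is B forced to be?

6

Among the 8 variables, 4 fits only F (and all 8 values in {4, 6, 8, 10, 12, 16, 18, 20} must be used), so F = 4.
The 7 still-open variables draw from only 7 values {6, 8, 10, 12, 16, 18, 20}, so each is used; only C can be 12, hence C = 12.
The 6 still-open variables draw from only 6 values {6, 8, 10, 16, 18, 20}, so each is used; only D can be 18, hence D = 18.
The 2 variables H and I are confined to {8, 16}, which locks those values in; drop them from B, E, G.
So B = 6.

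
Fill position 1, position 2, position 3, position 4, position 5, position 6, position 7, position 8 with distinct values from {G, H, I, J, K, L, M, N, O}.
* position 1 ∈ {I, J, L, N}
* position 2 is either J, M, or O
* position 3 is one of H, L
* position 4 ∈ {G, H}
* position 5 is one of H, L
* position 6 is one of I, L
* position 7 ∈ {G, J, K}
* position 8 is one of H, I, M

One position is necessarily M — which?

position 3 and position 5 between them cover only {H, L} — a naked pair. Remove those values from position 1, position 4, position 6, position 8.
position 4 has just one choice, so position 4 = G. Strike G from position 7.
position 6's domain is down to {I}, so position 6 = I. Remove I from position 1, position 8.
So M goes to position 8.

position 8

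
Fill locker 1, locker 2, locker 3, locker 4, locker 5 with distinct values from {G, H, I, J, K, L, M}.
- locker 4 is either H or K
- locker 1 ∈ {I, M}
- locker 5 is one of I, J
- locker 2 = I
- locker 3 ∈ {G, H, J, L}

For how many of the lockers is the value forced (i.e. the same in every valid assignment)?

locker 2 has just one choice, so locker 2 = I. Remove I from locker 1, locker 5.
locker 5's domain is down to {J}, so locker 5 = J. Strike J from locker 3.
locker 1 must be M (only option left).
Determined: locker 1=M, locker 2=I, locker 5=J. The other lockers each still have more than one consistent value. That makes 3.

3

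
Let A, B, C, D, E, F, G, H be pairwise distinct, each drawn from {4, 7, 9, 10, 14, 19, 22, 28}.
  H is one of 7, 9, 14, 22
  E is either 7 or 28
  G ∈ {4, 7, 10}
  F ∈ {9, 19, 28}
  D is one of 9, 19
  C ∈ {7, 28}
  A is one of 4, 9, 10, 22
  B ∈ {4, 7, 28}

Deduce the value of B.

4

The 8 variables together cover exactly {4, 7, 9, 10, 14, 19, 22, 28} — 8 values for 8 variables — and 14 appears only in H's list, so H = 14.
The 7 still-open variables draw from only 7 values {4, 7, 9, 10, 19, 22, 28}, so each is used; only A can be 22, hence A = 22.
Among the 6 still-open variables, 10 fits only G (and all 6 values in {4, 7, 9, 10, 19, 28} must be used), so G = 10.
Among the 5 still-open variables, 4 fits only B (and all 5 values in {4, 7, 9, 19, 28} must be used), so B = 4.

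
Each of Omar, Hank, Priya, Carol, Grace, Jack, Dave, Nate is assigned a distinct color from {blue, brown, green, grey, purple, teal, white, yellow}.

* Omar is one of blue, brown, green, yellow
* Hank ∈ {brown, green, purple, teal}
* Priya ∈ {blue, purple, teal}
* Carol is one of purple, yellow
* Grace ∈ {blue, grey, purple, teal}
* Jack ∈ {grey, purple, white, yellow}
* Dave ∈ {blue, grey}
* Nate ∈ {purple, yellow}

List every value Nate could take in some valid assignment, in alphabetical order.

purple, yellow

Among the 8 variables, white fits only Jack (and all 8 values in {blue, brown, green, grey, purple, teal, white, yellow} must be used), so Jack = white.
The 2 variables Carol and Nate are confined to {purple, yellow}, which locks those values in; drop them from Omar, Hank, Priya, Grace.
The 3 variables Priya, Grace, Dave are confined to {blue, grey, teal}, which locks those values in; drop them from Omar, Hank.
No further eliminations apply; Nate can still be any of purple, yellow.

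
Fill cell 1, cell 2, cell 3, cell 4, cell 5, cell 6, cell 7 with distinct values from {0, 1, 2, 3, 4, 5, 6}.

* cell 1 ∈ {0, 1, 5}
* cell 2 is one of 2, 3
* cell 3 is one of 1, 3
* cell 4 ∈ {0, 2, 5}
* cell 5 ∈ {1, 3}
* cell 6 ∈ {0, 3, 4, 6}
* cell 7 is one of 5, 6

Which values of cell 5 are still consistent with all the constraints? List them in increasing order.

Among the 7 variables, 4 fits only cell 6 (and all 7 values in {0, 1, 2, 3, 4, 5, 6} must be used), so cell 6 = 4.
The 6 still-open variables together cover exactly {0, 1, 2, 3, 5, 6} — 6 values for 6 variables — and 6 appears only in cell 7's list, so cell 7 = 6.
The 2 variables cell 3 and cell 5 are confined to {1, 3}, which locks those values in; drop them from cell 1, cell 2.
cell 2 must be 2 (only option left). Eliminate 2 elsewhere: cell 4.
No further eliminations apply; cell 5 can still be any of 1, 3.

1, 3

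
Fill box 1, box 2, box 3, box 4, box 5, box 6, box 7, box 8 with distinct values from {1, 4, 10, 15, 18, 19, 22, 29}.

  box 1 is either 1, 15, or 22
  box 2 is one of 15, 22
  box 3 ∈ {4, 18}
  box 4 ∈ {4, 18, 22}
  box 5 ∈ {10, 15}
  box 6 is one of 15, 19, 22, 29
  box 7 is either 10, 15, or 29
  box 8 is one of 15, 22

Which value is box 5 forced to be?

10

The 8 variables draw from only 8 values {1, 4, 10, 15, 18, 19, 22, 29}, so each is used; only box 1 can be 1, hence box 1 = 1.
The 7 still-open variables draw from only 7 values {4, 10, 15, 18, 19, 22, 29}, so each is used; only box 6 can be 19, hence box 6 = 19.
Among the 6 still-open variables, 29 fits only box 7 (and all 6 values in {4, 10, 15, 18, 22, 29} must be used), so box 7 = 29.
The 5 still-open variables draw from only 5 values {4, 10, 15, 18, 22}, so each is used; only box 5 can be 10, hence box 5 = 10.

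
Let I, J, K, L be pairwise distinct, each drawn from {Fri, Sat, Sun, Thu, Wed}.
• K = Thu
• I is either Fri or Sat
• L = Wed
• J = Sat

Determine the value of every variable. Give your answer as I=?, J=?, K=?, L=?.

J's domain is down to {Sat}, so J = Sat. So I can't be Sat.
K has just one choice, so K = Thu.
L has just one choice, so L = Wed.
I's domain is down to {Fri}, so I = Fri.

I=Fri, J=Sat, K=Thu, L=Wed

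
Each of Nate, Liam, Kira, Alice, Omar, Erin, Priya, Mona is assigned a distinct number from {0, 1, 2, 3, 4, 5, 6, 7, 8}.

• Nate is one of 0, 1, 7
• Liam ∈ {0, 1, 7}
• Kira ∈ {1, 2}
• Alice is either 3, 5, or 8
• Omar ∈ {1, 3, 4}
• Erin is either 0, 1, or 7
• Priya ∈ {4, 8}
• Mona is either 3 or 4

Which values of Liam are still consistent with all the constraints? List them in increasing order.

The 8 variables draw from only 8 values {0, 1, 2, 3, 4, 5, 7, 8}, so each is used; only Kira can be 2, hence Kira = 2.
The 7 still-open variables together cover exactly {0, 1, 3, 4, 5, 7, 8} — 7 values for 7 variables — and 5 appears only in Alice's list, so Alice = 5.
The 6 still-open variables together cover exactly {0, 1, 3, 4, 7, 8} — 6 values for 6 variables — and 8 appears only in Priya's list, so Priya = 8.
Nate, Liam, Erin between them cover only {0, 1, 7} — a naked triple. Remove those values from Omar.
No further eliminations apply; Liam can still be any of 0, 1, 7.

0, 1, 7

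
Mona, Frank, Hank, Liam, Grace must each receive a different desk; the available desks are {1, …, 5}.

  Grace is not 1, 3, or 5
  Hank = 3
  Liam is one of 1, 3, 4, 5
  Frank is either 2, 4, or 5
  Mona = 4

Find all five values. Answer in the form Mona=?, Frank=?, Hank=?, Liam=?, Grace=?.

Mona=4, Frank=5, Hank=3, Liam=1, Grace=2

Mona has just one choice, so Mona = 4. Remove 4 from Frank, Liam, Grace.
Hank must be 3 (only option left). Remove 3 from Liam.
Grace's domain is down to {2}, so Grace = 2. Remove 2 from Frank.
Frank's domain is down to {5}, so Frank = 5. Strike 5 from Liam.
Liam has just one choice, so Liam = 1.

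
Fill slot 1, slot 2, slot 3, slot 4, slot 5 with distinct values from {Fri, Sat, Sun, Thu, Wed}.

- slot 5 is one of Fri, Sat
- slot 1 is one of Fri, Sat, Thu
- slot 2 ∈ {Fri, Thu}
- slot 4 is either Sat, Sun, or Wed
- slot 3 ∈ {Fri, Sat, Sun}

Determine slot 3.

Sun

The 5 variables together cover exactly {Fri, Sat, Sun, Thu, Wed} — 5 values for 5 variables — and Wed appears only in slot 4's list, so slot 4 = Wed.
The 4 still-open variables together cover exactly {Fri, Sat, Sun, Thu} — 4 values for 4 variables — and Sun appears only in slot 3's list, so slot 3 = Sun.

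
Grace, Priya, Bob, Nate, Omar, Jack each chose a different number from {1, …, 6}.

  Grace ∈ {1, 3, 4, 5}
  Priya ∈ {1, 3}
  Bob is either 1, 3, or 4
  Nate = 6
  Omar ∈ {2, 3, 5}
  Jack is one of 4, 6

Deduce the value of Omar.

Nate's domain is down to {6}, so Nate = 6. Strike 6 from Jack.
Jack's domain is down to {4}, so Jack = 4. Eliminate 4 elsewhere: Grace, Bob.
The 4 still-open variables together cover exactly {1, 2, 3, 5} — 4 values for 4 variables — and 2 appears only in Omar's list, so Omar = 2.

2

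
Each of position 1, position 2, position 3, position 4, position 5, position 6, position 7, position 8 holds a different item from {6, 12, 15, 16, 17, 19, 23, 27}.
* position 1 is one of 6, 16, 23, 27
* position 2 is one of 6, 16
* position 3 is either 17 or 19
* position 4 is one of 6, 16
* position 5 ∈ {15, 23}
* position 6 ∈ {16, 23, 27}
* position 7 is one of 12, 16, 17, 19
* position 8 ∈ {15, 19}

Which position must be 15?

position 5

The 8 variables draw from only 8 values {6, 12, 15, 16, 17, 19, 23, 27}, so each is used; only position 7 can be 12, hence position 7 = 12.
The 7 still-open variables draw from only 7 values {6, 15, 16, 17, 19, 23, 27}, so each is used; only position 3 can be 17, hence position 3 = 17.
The 6 still-open variables draw from only 6 values {6, 15, 16, 19, 23, 27}, so each is used; only position 8 can be 19, hence position 8 = 19.
The 5 still-open variables together cover exactly {6, 15, 16, 23, 27} — 5 values for 5 variables — and 15 appears only in position 5's list, so position 5 = 15.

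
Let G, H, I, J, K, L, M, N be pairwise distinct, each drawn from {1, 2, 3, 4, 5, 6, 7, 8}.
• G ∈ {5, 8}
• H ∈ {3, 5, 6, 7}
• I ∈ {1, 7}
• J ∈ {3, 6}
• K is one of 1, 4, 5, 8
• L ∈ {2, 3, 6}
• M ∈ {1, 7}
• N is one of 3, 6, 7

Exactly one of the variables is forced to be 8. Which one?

The 8 variables draw from only 8 values {1, 2, 3, 4, 5, 6, 7, 8}, so each is used; only L can be 2, hence L = 2.
The 7 still-open variables together cover exactly {1, 3, 4, 5, 6, 7, 8} — 7 values for 7 variables — and 4 appears only in K's list, so K = 4.
The 6 still-open variables together cover exactly {1, 3, 5, 6, 7, 8} — 6 values for 6 variables — and 8 appears only in G's list, so G = 8.

G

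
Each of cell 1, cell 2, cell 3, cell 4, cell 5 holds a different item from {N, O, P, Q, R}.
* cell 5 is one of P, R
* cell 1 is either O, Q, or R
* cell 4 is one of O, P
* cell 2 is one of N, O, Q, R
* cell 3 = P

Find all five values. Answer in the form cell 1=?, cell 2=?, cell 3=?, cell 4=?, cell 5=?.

cell 3's domain is down to {P}, so cell 3 = P. Remove P from cell 4, cell 5.
cell 4 has just one choice, so cell 4 = O. So cell 1, cell 2 can't be O.
That leaves cell 5 = R. Eliminate R elsewhere: cell 1, cell 2.
That leaves cell 1 = Q. Remove Q from cell 2.
That leaves cell 2 = N.

cell 1=Q, cell 2=N, cell 3=P, cell 4=O, cell 5=R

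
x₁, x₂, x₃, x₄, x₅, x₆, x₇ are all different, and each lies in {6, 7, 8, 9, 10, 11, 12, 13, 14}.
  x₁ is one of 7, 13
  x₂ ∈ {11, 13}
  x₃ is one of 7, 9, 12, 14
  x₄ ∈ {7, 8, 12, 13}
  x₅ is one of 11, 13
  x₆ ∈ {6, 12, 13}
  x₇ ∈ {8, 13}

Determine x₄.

The 2 variables x₂ and x₅ are confined to {11, 13}, which locks those values in; drop them from x₁, x₄, x₆, x₇.
x₁'s domain is down to {7}, so x₁ = 7. Eliminate 7 elsewhere: x₃, x₄.
x₇'s domain is down to {8}, so x₇ = 8. Strike 8 from x₄.
So x₄ = 12.

12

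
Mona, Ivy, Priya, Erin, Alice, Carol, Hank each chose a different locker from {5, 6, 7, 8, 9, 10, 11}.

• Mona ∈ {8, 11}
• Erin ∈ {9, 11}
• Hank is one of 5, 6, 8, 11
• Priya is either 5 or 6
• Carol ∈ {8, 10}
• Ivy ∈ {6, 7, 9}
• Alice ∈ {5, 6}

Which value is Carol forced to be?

The 7 variables draw from only 7 values {5, 6, 7, 8, 9, 10, 11}, so each is used; only Ivy can be 7, hence Ivy = 7.
The 6 still-open variables draw from only 6 values {5, 6, 8, 9, 10, 11}, so each is used; only Erin can be 9, hence Erin = 9.
The 5 still-open variables draw from only 5 values {5, 6, 8, 10, 11}, so each is used; only Carol can be 10, hence Carol = 10.

10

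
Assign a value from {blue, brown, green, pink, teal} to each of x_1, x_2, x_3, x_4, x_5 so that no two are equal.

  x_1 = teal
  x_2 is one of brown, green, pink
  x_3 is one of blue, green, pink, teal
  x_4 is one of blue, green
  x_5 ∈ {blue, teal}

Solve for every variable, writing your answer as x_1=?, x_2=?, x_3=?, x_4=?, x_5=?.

x_1=teal, x_2=brown, x_3=pink, x_4=green, x_5=blue

x_1 must be teal (only option left). Remove teal from x_3, x_5.
x_5's domain is down to {blue}, so x_5 = blue. Strike blue from x_3, x_4.
x_4's domain is down to {green}, so x_4 = green. So x_2, x_3 can't be green.
x_3 must be pink (only option left). Remove pink from x_2.
x_2 has just one choice, so x_2 = brown.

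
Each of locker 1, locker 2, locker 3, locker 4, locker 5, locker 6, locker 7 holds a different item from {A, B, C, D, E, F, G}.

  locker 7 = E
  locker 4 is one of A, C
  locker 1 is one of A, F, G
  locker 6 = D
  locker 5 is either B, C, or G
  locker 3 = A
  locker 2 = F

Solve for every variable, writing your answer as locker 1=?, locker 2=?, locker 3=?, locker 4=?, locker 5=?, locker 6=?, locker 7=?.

locker 1=G, locker 2=F, locker 3=A, locker 4=C, locker 5=B, locker 6=D, locker 7=E

locker 2 must be F (only option left). Remove F from locker 1.
locker 3's domain is down to {A}, so locker 3 = A. So locker 1, locker 4 can't be A.
locker 4's domain is down to {C}, so locker 4 = C. Strike C from locker 5.
locker 6 must be D (only option left).
locker 7 must be E (only option left).
locker 1 must be G (only option left). Strike G from locker 5.
locker 5 must be B (only option left).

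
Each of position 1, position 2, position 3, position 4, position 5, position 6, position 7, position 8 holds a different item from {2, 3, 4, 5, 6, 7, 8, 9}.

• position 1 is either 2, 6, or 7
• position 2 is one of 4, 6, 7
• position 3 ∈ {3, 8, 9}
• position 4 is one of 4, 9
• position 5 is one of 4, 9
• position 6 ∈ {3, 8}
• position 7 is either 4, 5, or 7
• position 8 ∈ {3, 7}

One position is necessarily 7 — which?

The 8 variables draw from only 8 values {2, 3, 4, 5, 6, 7, 8, 9}, so each is used; only position 1 can be 2, hence position 1 = 2.
The 7 still-open variables together cover exactly {3, 4, 5, 6, 7, 8, 9} — 7 values for 7 variables — and 5 appears only in position 7's list, so position 7 = 5.
The 6 still-open variables draw from only 6 values {3, 4, 6, 7, 8, 9}, so each is used; only position 2 can be 6, hence position 2 = 6.
The 5 still-open variables draw from only 5 values {3, 4, 7, 8, 9}, so each is used; only position 8 can be 7, hence position 8 = 7.

position 8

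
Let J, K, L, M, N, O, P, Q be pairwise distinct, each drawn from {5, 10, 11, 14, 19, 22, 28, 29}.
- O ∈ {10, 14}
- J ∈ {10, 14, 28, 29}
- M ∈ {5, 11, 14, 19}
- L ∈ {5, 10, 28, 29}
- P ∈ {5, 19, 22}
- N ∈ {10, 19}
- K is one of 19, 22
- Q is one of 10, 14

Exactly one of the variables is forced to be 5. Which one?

The 8 variables draw from only 8 values {5, 10, 11, 14, 19, 22, 28, 29}, so each is used; only M can be 11, hence M = 11.
The 2 variables O and Q are confined to {10, 14}, which locks those values in; drop them from J, L, N.
N's domain is down to {19}, so N = 19. Eliminate 19 elsewhere: K, P.
K has just one choice, so K = 22. Remove 22 from P.
So 5 goes to P.

P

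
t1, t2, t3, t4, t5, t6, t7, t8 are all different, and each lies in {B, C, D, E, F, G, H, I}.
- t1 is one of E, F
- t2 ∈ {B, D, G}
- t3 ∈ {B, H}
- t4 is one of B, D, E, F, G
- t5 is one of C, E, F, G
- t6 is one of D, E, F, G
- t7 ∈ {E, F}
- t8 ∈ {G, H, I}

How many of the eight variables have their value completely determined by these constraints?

Among the 8 variables, C fits only t5 (and all 8 values in {B, C, D, E, F, G, H, I} must be used), so t5 = C.
Among the 7 still-open variables, I fits only t8 (and all 7 values in {B, D, E, F, G, H, I} must be used), so t8 = I.
The 6 still-open variables together cover exactly {B, D, E, F, G, H} — 6 values for 6 variables — and H appears only in t3's list, so t3 = H.
t1 and t7 between them cover only {E, F} — a naked pair. Remove those values from t4, t6.
Determined: t3=H, t5=C, t8=I. The other variables each still have more than one consistent value. That makes 3.

3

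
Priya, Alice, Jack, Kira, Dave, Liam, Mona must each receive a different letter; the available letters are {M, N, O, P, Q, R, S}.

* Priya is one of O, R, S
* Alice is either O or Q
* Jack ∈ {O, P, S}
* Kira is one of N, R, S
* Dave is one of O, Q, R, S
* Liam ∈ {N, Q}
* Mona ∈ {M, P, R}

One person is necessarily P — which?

Jack

The 7 variables together cover exactly {M, N, O, P, Q, R, S} — 7 values for 7 variables — and M appears only in Mona's list, so Mona = M.
The 6 still-open variables draw from only 6 values {N, O, P, Q, R, S}, so each is used; only Jack can be P, hence Jack = P.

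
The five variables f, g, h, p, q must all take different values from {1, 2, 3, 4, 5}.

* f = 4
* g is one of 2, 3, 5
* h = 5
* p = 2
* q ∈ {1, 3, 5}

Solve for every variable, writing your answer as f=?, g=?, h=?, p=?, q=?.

f must be 4 (only option left).
h's domain is down to {5}, so h = 5. Strike 5 from g, q.
p has just one choice, so p = 2. So g can't be 2.
That leaves g = 3. Eliminate 3 elsewhere: q.
q's domain is down to {1}, so q = 1.

f=4, g=3, h=5, p=2, q=1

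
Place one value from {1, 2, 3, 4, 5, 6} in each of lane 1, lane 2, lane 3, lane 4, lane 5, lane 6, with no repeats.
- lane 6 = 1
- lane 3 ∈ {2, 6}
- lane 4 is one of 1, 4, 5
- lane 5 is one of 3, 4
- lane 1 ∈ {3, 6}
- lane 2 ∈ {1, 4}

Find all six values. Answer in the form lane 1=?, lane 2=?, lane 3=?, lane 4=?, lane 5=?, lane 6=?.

lane 1=6, lane 2=4, lane 3=2, lane 4=5, lane 5=3, lane 6=1

lane 6's domain is down to {1}, so lane 6 = 1. Remove 1 from lane 2, lane 4.
lane 2 must be 4 (only option left). Eliminate 4 elsewhere: lane 4, lane 5.
lane 4 has just one choice, so lane 4 = 5.
That leaves lane 5 = 3. Strike 3 from lane 1.
lane 1 must be 6 (only option left). Strike 6 from lane 3.
lane 3 must be 2 (only option left).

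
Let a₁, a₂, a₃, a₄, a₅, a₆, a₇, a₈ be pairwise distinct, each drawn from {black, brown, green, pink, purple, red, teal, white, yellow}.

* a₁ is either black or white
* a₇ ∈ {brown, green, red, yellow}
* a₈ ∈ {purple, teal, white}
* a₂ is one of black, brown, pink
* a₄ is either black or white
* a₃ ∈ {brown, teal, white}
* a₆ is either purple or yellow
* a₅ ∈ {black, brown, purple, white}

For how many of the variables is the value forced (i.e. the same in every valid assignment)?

2

The 2 variables a₁ and a₄ are confined to {black, white}, which locks those values in; drop them from a₂, a₃, a₅, a₈.
a₃, a₅, a₈ between them cover only {brown, purple, teal} — a naked triple. Remove those values from a₂, a₆, a₇.
That leaves a₂ = pink.
That leaves a₆ = yellow. Eliminate yellow elsewhere: a₇.
Determined: a₂=pink, a₆=yellow. The other variables each still have more than one consistent value. That makes 2.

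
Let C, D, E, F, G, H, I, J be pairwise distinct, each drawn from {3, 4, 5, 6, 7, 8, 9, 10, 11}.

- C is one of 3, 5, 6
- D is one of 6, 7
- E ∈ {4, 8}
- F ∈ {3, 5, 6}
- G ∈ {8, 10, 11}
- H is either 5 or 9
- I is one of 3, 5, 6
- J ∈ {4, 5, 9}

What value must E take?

8

The 3 variables C, F, I are confined to {3, 5, 6}, which locks those values in; drop them from D, H, J.
D must be 7 (only option left).
That leaves H = 9. Remove 9 from J.
J has just one choice, so J = 4. So E can't be 4.
So E = 8.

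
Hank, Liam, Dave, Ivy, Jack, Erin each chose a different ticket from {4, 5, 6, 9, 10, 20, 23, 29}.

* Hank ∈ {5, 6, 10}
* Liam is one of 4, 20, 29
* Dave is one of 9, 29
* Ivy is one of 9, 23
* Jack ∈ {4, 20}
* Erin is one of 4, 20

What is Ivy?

23

Jack and Erin share exactly the 2 values {4, 20}; by pigeonhole those values go to them, so strike 4, 20 from Liam.
Liam must be 29 (only option left). Strike 29 from Dave.
That leaves Dave = 9. So Ivy can't be 9.
So Ivy = 23.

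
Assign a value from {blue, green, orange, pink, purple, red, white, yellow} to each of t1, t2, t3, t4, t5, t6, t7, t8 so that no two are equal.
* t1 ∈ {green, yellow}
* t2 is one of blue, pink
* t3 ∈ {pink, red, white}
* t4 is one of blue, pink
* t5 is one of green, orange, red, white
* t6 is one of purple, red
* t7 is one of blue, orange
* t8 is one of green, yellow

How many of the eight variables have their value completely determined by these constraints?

2

The 8 variables together cover exactly {blue, green, orange, pink, purple, red, white, yellow} — 8 values for 8 variables — and purple appears only in t6's list, so t6 = purple.
t1 and t8 share exactly the 2 values {green, yellow}; by pigeonhole those values go to them, so strike green, yellow from t5.
The 2 variables t2 and t4 are confined to {blue, pink}, which locks those values in; drop them from t3, t7.
t7 has just one choice, so t7 = orange. Strike orange from t5.
Determined: t6=purple, t7=orange. The other variables each still have more than one consistent value. That makes 2.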